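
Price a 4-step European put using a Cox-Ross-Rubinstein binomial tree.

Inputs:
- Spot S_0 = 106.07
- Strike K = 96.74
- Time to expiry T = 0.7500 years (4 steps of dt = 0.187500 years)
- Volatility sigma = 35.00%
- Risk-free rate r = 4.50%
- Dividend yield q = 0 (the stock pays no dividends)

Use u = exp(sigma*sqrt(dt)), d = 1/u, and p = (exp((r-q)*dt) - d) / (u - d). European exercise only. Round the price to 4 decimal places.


Answer: Price = V(0,0) = 7.1689

Derivation:
dt = T/N = 0.187500
u = exp(sigma*sqrt(dt)) = 1.163642; d = 1/u = 0.859371
p = (exp((r-q)*dt) - d) / (u - d) = 0.490031
Discount per step: exp(-r*dt) = 0.991598
Stock lattice S(k, i) with i counting down-moves:
  k=0: S(0,0) = 106.0700
  k=1: S(1,0) = 123.4275; S(1,1) = 91.1535
  k=2: S(2,0) = 143.6253; S(2,1) = 106.0700; S(2,2) = 78.3347
  k=3: S(3,0) = 167.1284; S(3,1) = 123.4275; S(3,2) = 91.1535; S(3,3) = 67.3186
  k=4: S(4,0) = 194.4776; S(4,1) = 143.6253; S(4,2) = 106.0700; S(4,3) = 78.3347; S(4,4) = 57.8516
Terminal payoffs V(N, i) = max(K - S_T, 0):
  V(4,0) = 0.000000; V(4,1) = 0.000000; V(4,2) = 0.000000; V(4,3) = 18.405324; V(4,4) = 38.888379
Backward induction: V(k, i) = exp(-r*dt) * [p * V(k+1, i) + (1-p) * V(k+1, i+1)].
  V(3,0) = exp(-r*dt) * [p*0.000000 + (1-p)*0.000000] = 0.000000
  V(3,1) = exp(-r*dt) * [p*0.000000 + (1-p)*0.000000] = 0.000000
  V(3,2) = exp(-r*dt) * [p*0.000000 + (1-p)*18.405324] = 9.307277
  V(3,3) = exp(-r*dt) * [p*18.405324 + (1-p)*38.888379] = 28.608634
  V(2,0) = exp(-r*dt) * [p*0.000000 + (1-p)*0.000000] = 0.000000
  V(2,1) = exp(-r*dt) * [p*0.000000 + (1-p)*9.307277] = 4.706540
  V(2,2) = exp(-r*dt) * [p*9.307277 + (1-p)*28.608634] = 18.989463
  V(1,0) = exp(-r*dt) * [p*0.000000 + (1-p)*4.706540] = 2.380022
  V(1,1) = exp(-r*dt) * [p*4.706540 + (1-p)*18.989463] = 11.889640
  V(0,0) = exp(-r*dt) * [p*2.380022 + (1-p)*11.889640] = 7.168886


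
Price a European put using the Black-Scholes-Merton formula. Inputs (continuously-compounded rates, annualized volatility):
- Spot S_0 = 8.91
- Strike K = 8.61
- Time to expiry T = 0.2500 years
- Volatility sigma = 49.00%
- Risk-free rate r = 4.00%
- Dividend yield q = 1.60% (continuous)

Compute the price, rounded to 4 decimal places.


d1 = (ln(S/K) + (r - q + 0.5*sigma^2) * T) / (sigma * sqrt(T)) = 0.28678540
d2 = d1 - sigma * sqrt(T) = 0.04178540
exp(-rT) = 0.99004983; exp(-qT) = 0.99600799
P = K * exp(-rT) * N(-d2) - S_0 * exp(-qT) * N(-d1)
N(-d1) = 0.38713832; N(-d2) = 0.48333489
P = 8.6100 * 0.99004983 * 0.48333489 - 8.9100 * 0.99600799 * 0.38713832 = 0.6845

Answer: Price = 0.6845


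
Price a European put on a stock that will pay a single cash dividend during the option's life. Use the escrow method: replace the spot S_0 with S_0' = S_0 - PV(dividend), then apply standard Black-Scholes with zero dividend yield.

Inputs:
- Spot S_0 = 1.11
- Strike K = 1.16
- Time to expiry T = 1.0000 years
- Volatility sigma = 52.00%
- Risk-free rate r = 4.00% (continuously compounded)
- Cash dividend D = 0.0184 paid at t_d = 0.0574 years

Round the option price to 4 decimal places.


PV(D) = D * exp(-r * t_d) = 0.0184 * 0.99770663 = 0.01835780
S_0' = S_0 - PV(D) = 1.1100 - 0.01835780 = 1.09164220
d1 = (ln(S_0'/K) + (r + sigma^2/2)*T) / (sigma*sqrt(T)) = 0.22012146
d2 = d1 - sigma*sqrt(T) = -0.29987854
exp(-rT) = 0.96078944
N(-d1) = 0.41288828; N(-d2) = 0.61786510
P = K * exp(-rT) * N(-d2) - S_0' * N(-d1) = 1.1600 * 0.96078944 * 0.61786510 - 1.09164220 * 0.41288828 = 0.2379

Answer: Price = 0.2379


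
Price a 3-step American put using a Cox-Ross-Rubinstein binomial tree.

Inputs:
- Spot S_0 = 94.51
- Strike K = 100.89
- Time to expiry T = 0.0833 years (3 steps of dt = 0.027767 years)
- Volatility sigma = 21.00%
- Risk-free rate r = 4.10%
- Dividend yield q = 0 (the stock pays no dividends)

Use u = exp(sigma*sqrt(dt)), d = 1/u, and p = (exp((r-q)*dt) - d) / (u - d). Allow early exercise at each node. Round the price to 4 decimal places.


dt = T/N = 0.027767
u = exp(sigma*sqrt(dt)) = 1.035612; d = 1/u = 0.965612
p = (exp((r-q)*dt) - d) / (u - d) = 0.507525
Discount per step: exp(-r*dt) = 0.998862
Stock lattice S(k, i) with i counting down-moves:
  k=0: S(0,0) = 94.5100
  k=1: S(1,0) = 97.8757; S(1,1) = 91.2600
  k=2: S(2,0) = 101.3613; S(2,1) = 94.5100; S(2,2) = 88.1218
  k=3: S(3,0) = 104.9711; S(3,1) = 97.8757; S(3,2) = 91.2600; S(3,3) = 85.0915
Terminal payoffs V(N, i) = max(K - S_T, 0):
  V(3,0) = 0.000000; V(3,1) = 3.014267; V(3,2) = 9.629993; V(3,3) = 15.798542
Backward induction: V(k, i) = exp(-r*dt) * [p * V(k+1, i) + (1-p) * V(k+1, i+1)]; then take max(V_cont, immediate exercise) for American.
  V(2,0) = exp(-r*dt) * [p*0.000000 + (1-p)*3.014267] = 1.482761; exercise = 0.000000; V(2,0) = max -> 1.482761
  V(2,1) = exp(-r*dt) * [p*3.014267 + (1-p)*9.629993] = 6.265209; exercise = 6.380000; V(2,1) = max -> 6.380000
  V(2,2) = exp(-r*dt) * [p*9.629993 + (1-p)*15.798542] = 12.653435; exercise = 12.768226; V(2,2) = max -> 12.768226
  V(1,0) = exp(-r*dt) * [p*1.482761 + (1-p)*6.380000] = 3.890097; exercise = 3.014267; V(1,0) = max -> 3.890097
  V(1,1) = exp(-r*dt) * [p*6.380000 + (1-p)*12.768226] = 9.515202; exercise = 9.629993; V(1,1) = max -> 9.629993
  V(0,0) = exp(-r*dt) * [p*3.890097 + (1-p)*9.629993] = 6.709209; exercise = 6.380000; V(0,0) = max -> 6.709209

Answer: Price = V(0,0) = 6.7092


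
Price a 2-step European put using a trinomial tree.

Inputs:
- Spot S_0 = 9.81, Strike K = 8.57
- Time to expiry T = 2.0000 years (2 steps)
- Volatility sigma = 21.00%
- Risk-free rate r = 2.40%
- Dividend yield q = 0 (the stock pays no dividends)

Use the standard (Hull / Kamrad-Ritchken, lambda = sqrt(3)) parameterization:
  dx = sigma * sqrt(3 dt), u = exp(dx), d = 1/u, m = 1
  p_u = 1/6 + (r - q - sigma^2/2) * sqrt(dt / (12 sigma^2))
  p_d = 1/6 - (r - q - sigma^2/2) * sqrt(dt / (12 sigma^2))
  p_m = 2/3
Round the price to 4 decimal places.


dt = T/N = 1.000000; dx = sigma*sqrt(3*dt) = 0.363731
u = exp(dx) = 1.438687; d = 1/u = 0.695078
p_u = 0.169347, p_m = 0.666667, p_d = 0.163986
Discount per step: exp(-r*dt) = 0.976286
Stock lattice S(k, j) with j the centered position index:
  k=0: S(0,+0) = 9.8100
  k=1: S(1,-1) = 6.8187; S(1,+0) = 9.8100; S(1,+1) = 14.1135
  k=2: S(2,-2) = 4.7395; S(2,-1) = 6.8187; S(2,+0) = 9.8100; S(2,+1) = 14.1135; S(2,+2) = 20.3049
Terminal payoffs V(N, j) = max(K - S_T, 0):
  V(2,-2) = 3.830456; V(2,-1) = 1.751281; V(2,+0) = 0.000000; V(2,+1) = 0.000000; V(2,+2) = 0.000000
Backward induction: V(k, j) = exp(-r*dt) * [p_u * V(k+1, j+1) + p_m * V(k+1, j) + p_d * V(k+1, j-1)]
  V(1,-1) = exp(-r*dt) * [p_u*0.000000 + p_m*1.751281 + p_d*3.830456] = 1.753079
  V(1,+0) = exp(-r*dt) * [p_u*0.000000 + p_m*0.000000 + p_d*1.751281] = 0.280375
  V(1,+1) = exp(-r*dt) * [p_u*0.000000 + p_m*0.000000 + p_d*0.000000] = 0.000000
  V(0,+0) = exp(-r*dt) * [p_u*0.000000 + p_m*0.280375 + p_d*1.753079] = 0.463148

Answer: Price = V(0,0) = 0.4631


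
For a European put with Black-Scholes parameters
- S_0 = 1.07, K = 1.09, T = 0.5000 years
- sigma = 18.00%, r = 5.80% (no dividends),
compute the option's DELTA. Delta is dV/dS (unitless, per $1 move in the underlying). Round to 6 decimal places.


d1 = 0.1459857481; d2 = 0.0187065274
phi(d1) = 0.3947137531; exp(-qT) = 1.0000000000; exp(-rT) = 0.9714164645
N(-d1) = 0.4419663196
Delta = -exp(-qT) * N(-d1) = -1.0000000000 * 0.4419663196 = -0.441966

Answer: Delta = -0.441966


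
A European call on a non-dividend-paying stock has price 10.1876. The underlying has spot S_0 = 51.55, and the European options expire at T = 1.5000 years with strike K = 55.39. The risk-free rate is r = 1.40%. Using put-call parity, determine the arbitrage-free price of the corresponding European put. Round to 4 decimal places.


Put-call parity: C - P = S_0 * exp(-qT) - K * exp(-rT).
S_0 * exp(-qT) = 51.5500 * 1.00000000 = 51.55000000
K * exp(-rT) = 55.3900 * 0.97921896 = 54.23893845
P = C - S*exp(-qT) + K*exp(-rT)
P = 10.1876 - 51.55000000 + 54.23893845 = 12.8765

Answer: Put price = 12.8765


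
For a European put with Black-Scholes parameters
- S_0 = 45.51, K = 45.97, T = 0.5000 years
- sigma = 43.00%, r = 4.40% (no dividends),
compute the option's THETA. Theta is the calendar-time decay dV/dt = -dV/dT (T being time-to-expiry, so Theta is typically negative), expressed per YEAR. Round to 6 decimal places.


d1 = 0.1913071549; d2 = -0.1127487610
phi(d1) = 0.3917083399; exp(-qT) = 1.0000000000; exp(-rT) = 0.9782402351
Theta = -S*exp(-qT)*phi(d1)*sigma/(2*sqrt(T)) + r*K*exp(-rT)*N(-d2) - q*S*exp(-qT)*N(-d1)
N(-d1) = 0.4241424779; N(-d2) = 0.5448851290; sqrt(T) = 0.7071067812
Term 1 = -45.5100 * 1.0000000000 * 0.3917083399 * 0.4300 / (2 * 0.7071067812) = -5.4202973439
Term 2 = 0.0440 * 45.9700 * 0.9782402351 * 0.5448851290 = 1.0781462011
Term 3 = 0 (no dividend yield, q = 0)
Theta = -5.4202973439 + (1.0781462011) + (0.0000000000) = -4.342151

Answer: Theta = -4.342151


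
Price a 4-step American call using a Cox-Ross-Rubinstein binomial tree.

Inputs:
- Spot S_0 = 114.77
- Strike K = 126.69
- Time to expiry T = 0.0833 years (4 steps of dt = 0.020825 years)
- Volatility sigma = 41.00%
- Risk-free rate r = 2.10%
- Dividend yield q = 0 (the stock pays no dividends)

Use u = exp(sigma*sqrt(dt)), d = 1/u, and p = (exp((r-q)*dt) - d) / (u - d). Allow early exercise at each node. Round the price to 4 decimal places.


dt = T/N = 0.020825
u = exp(sigma*sqrt(dt)) = 1.060952; d = 1/u = 0.942550
p = (exp((r-q)*dt) - d) / (u - d) = 0.488907
Discount per step: exp(-r*dt) = 0.999563
Stock lattice S(k, i) with i counting down-moves:
  k=0: S(0,0) = 114.7700
  k=1: S(1,0) = 121.7655; S(1,1) = 108.1764
  k=2: S(2,0) = 129.1873; S(2,1) = 114.7700; S(2,2) = 101.9617
  k=3: S(3,0) = 137.0615; S(3,1) = 121.7655; S(3,2) = 108.1764; S(3,3) = 96.1040
  k=4: S(4,0) = 145.4157; S(4,1) = 129.1873; S(4,2) = 114.7700; S(4,3) = 101.9617; S(4,4) = 90.5828
Terminal payoffs V(N, i) = max(S_T - K, 0):
  V(4,0) = 18.725678; V(4,1) = 2.497296; V(4,2) = 0.000000; V(4,3) = 0.000000; V(4,4) = 0.000000
Backward induction: V(k, i) = exp(-r*dt) * [p * V(k+1, i) + (1-p) * V(k+1, i+1)]; then take max(V_cont, immediate exercise) for American.
  V(3,0) = exp(-r*dt) * [p*18.725678 + (1-p)*2.497296] = 10.426905; exercise = 10.371513; V(3,0) = max -> 10.426905
  V(3,1) = exp(-r*dt) * [p*2.497296 + (1-p)*0.000000] = 1.220412; exercise = 0.000000; V(3,1) = max -> 1.220412
  V(3,2) = exp(-r*dt) * [p*0.000000 + (1-p)*0.000000] = 0.000000; exercise = 0.000000; V(3,2) = max -> 0.000000
  V(3,3) = exp(-r*dt) * [p*0.000000 + (1-p)*0.000000] = 0.000000; exercise = 0.000000; V(3,3) = max -> 0.000000
  V(2,0) = exp(-r*dt) * [p*10.426905 + (1-p)*1.220412] = 5.719030; exercise = 2.497296; V(2,0) = max -> 5.719030
  V(2,1) = exp(-r*dt) * [p*1.220412 + (1-p)*0.000000] = 0.596407; exercise = 0.000000; V(2,1) = max -> 0.596407
  V(2,2) = exp(-r*dt) * [p*0.000000 + (1-p)*0.000000] = 0.000000; exercise = 0.000000; V(2,2) = max -> 0.000000
  V(1,0) = exp(-r*dt) * [p*5.719030 + (1-p)*0.596407] = 3.099537; exercise = 0.000000; V(1,0) = max -> 3.099537
  V(1,1) = exp(-r*dt) * [p*0.596407 + (1-p)*0.000000] = 0.291460; exercise = 0.000000; V(1,1) = max -> 0.291460
  V(0,0) = exp(-r*dt) * [p*3.099537 + (1-p)*0.291460] = 1.663621; exercise = 0.000000; V(0,0) = max -> 1.663621

Answer: Price = V(0,0) = 1.6636


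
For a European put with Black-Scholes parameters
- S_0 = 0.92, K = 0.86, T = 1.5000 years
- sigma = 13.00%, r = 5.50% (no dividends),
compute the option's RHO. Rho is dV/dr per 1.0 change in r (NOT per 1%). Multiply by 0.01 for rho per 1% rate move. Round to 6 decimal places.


d1 = 1.0213510559; d2 = 0.8621342227
phi(d1) = 0.2368051749; exp(-qT) = 1.0000000000; exp(-rT) = 0.9208114379
N(-d2) = 0.1943068305
Rho = -K*T*exp(-rT)*N(-d2) = -0.8600 * 1.5000 * 0.9208114379 * 0.1943068305 = -0.230807

Answer: Rho = -0.230807


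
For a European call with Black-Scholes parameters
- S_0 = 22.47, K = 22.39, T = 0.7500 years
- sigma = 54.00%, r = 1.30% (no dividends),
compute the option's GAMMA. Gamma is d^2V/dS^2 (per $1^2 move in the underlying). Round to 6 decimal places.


d1 = 0.2623023208; d2 = -0.2053513972
phi(d1) = 0.3854515453; exp(-qT) = 1.0000000000; exp(-rT) = 0.9902973771
Gamma = exp(-qT) * phi(d1) / (S * sigma * sqrt(T)) = 1.0000000000 * 0.3854515453 / (22.4700 * 0.5400 * 0.8660254038) = 0.036681

Answer: Gamma = 0.036681


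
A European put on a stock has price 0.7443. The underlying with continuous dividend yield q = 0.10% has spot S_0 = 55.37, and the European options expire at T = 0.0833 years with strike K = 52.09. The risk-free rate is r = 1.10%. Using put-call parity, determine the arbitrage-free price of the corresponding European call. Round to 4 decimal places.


Put-call parity: C - P = S_0 * exp(-qT) - K * exp(-rT).
S_0 * exp(-qT) = 55.3700 * 0.99991670 = 55.36538787
K * exp(-rT) = 52.0900 * 0.99908412 = 52.04229179
C = P + S*exp(-qT) - K*exp(-rT)
C = 0.7443 + 55.36538787 - 52.04229179 = 4.0674

Answer: Call price = 4.0674


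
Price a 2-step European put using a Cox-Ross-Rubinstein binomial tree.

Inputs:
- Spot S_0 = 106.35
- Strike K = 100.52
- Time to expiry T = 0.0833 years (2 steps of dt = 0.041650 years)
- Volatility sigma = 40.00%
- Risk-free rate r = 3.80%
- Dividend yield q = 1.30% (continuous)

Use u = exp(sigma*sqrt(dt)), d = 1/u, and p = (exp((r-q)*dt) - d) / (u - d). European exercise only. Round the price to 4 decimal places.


Answer: Price = V(0,0) = 2.6839

Derivation:
dt = T/N = 0.041650
u = exp(sigma*sqrt(dt)) = 1.085058; d = 1/u = 0.921610
p = (exp((r-q)*dt) - d) / (u - d) = 0.485977
Discount per step: exp(-r*dt) = 0.998419
Stock lattice S(k, i) with i counting down-moves:
  k=0: S(0,0) = 106.3500
  k=1: S(1,0) = 115.3959; S(1,1) = 98.0132
  k=2: S(2,0) = 125.2112; S(2,1) = 106.3500; S(2,2) = 90.3299
Terminal payoffs V(N, i) = max(K - S_T, 0):
  V(2,0) = 0.000000; V(2,1) = 0.000000; V(2,2) = 10.190067
Backward induction: V(k, i) = exp(-r*dt) * [p * V(k+1, i) + (1-p) * V(k+1, i+1)].
  V(1,0) = exp(-r*dt) * [p*0.000000 + (1-p)*0.000000] = 0.000000
  V(1,1) = exp(-r*dt) * [p*0.000000 + (1-p)*10.190067] = 5.229647
  V(0,0) = exp(-r*dt) * [p*0.000000 + (1-p)*5.229647] = 2.683908


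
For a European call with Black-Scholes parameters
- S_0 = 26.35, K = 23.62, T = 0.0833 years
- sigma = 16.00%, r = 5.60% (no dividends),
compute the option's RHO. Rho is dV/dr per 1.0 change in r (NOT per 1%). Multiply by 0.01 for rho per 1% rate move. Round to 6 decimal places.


d1 = 2.4926058402; d2 = 2.4464270572
phi(d1) = 0.0178548434; exp(-qT) = 1.0000000000; exp(-rT) = 0.9953460633
N(d2) = 0.9927860006
Rho = K*T*exp(-rT)*N(d2) = 23.6200 * 0.0833 * 0.9953460633 * 0.9927860006 = 1.944261

Answer: Rho = 1.944261


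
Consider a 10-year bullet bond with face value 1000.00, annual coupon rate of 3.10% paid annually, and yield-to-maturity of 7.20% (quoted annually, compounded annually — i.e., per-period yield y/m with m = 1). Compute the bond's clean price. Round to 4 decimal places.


Answer: Price = 714.6767

Derivation:
Coupon per period c = face * coupon_rate / m = 31.000000
Periods per year m = 1; per-period yield y/m = 0.072000
Number of cashflows N = 10
Cashflows (t years, CF_t, discount factor 1/(1+y/m)^(m*t), PV):
  t = 1.0000: CF_t = 31.000000, DF = 0.932836, PV = 28.917910
  t = 2.0000: CF_t = 31.000000, DF = 0.870183, PV = 26.975663
  t = 3.0000: CF_t = 31.000000, DF = 0.811738, PV = 25.163864
  t = 4.0000: CF_t = 31.000000, DF = 0.757218, PV = 23.473754
  t = 5.0000: CF_t = 31.000000, DF = 0.706360, PV = 21.897159
  t = 6.0000: CF_t = 31.000000, DF = 0.658918, PV = 20.426454
  t = 7.0000: CF_t = 31.000000, DF = 0.614662, PV = 19.054528
  t = 8.0000: CF_t = 31.000000, DF = 0.573379, PV = 17.774746
  t = 9.0000: CF_t = 31.000000, DF = 0.534868, PV = 16.580920
  t = 10.0000: CF_t = 1031.000000, DF = 0.498944, PV = 514.411669
Price P = sum_t PV_t = 714.676668


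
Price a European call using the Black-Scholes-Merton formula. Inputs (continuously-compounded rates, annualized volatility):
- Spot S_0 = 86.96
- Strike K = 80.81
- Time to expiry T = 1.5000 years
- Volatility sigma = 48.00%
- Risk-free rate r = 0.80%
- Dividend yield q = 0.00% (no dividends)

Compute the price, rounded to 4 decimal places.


Answer: Price = 23.0363

Derivation:
d1 = (ln(S/K) + (r - q + 0.5*sigma^2) * T) / (sigma * sqrt(T)) = 0.43911785
d2 = d1 - sigma * sqrt(T) = -0.14875969
exp(-rT) = 0.98807171; exp(-qT) = 1.00000000
C = S_0 * exp(-qT) * N(d1) - K * exp(-rT) * N(d2)
N(d1) = 0.66971193; N(d2) = 0.44087163
C = 86.9600 * 1.00000000 * 0.66971193 - 80.8100 * 0.98807171 * 0.44087163 = 23.0363


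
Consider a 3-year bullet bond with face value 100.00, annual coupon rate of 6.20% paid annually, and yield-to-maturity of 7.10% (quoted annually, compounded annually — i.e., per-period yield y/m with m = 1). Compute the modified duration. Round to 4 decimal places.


Coupon per period c = face * coupon_rate / m = 6.200000
Periods per year m = 1; per-period yield y/m = 0.071000
Number of cashflows N = 3
Cashflows (t years, CF_t, discount factor 1/(1+y/m)^(m*t), PV):
  t = 1.0000: CF_t = 6.200000, DF = 0.933707, PV = 5.788982
  t = 2.0000: CF_t = 6.200000, DF = 0.871808, PV = 5.405212
  t = 3.0000: CF_t = 106.200000, DF = 0.814013, PV = 86.448230
Price P = sum_t PV_t = 97.642424
First compute Macaulay numerator sum_t t * PV_t:
  t * PV_t at t = 1.0000: 5.788982
  t * PV_t at t = 2.0000: 10.810424
  t * PV_t at t = 3.0000: 259.344689
Macaulay duration D = 275.944096 / 97.642424 = 2.826068
Modified duration = D / (1 + y/m) = 2.826068 / (1 + 0.071000) = 2.638719

Answer: Modified duration = 2.6387


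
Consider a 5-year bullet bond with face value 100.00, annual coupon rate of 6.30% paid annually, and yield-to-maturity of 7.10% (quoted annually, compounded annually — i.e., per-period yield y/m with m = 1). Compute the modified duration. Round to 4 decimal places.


Answer: Modified duration = 4.1371

Derivation:
Coupon per period c = face * coupon_rate / m = 6.300000
Periods per year m = 1; per-period yield y/m = 0.071000
Number of cashflows N = 5
Cashflows (t years, CF_t, discount factor 1/(1+y/m)^(m*t), PV):
  t = 1.0000: CF_t = 6.300000, DF = 0.933707, PV = 5.882353
  t = 2.0000: CF_t = 6.300000, DF = 0.871808, PV = 5.492393
  t = 3.0000: CF_t = 6.300000, DF = 0.814013, PV = 5.128285
  t = 4.0000: CF_t = 6.300000, DF = 0.760050, PV = 4.788314
  t = 5.0000: CF_t = 106.300000, DF = 0.709664, PV = 75.437261
Price P = sum_t PV_t = 96.728606
First compute Macaulay numerator sum_t t * PV_t:
  t * PV_t at t = 1.0000: 5.882353
  t * PV_t at t = 2.0000: 10.984786
  t * PV_t at t = 3.0000: 15.384854
  t * PV_t at t = 4.0000: 19.153258
  t * PV_t at t = 5.0000: 377.186304
Macaulay duration D = 428.591555 / 96.728606 = 4.430867
Modified duration = D / (1 + y/m) = 4.430867 / (1 + 0.071000) = 4.137130


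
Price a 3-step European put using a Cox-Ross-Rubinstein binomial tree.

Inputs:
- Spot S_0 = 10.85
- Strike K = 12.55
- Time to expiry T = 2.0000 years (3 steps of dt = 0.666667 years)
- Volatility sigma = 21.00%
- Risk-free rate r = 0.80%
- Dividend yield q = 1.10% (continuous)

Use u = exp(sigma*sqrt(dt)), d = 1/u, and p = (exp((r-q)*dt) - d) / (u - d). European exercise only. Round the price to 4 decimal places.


Answer: Price = V(0,0) = 2.3525

Derivation:
dt = T/N = 0.666667
u = exp(sigma*sqrt(dt)) = 1.187042; d = 1/u = 0.842430
p = (exp((r-q)*dt) - d) / (u - d) = 0.451441
Discount per step: exp(-r*dt) = 0.994681
Stock lattice S(k, i) with i counting down-moves:
  k=0: S(0,0) = 10.8500
  k=1: S(1,0) = 12.8794; S(1,1) = 9.1404
  k=2: S(2,0) = 15.2884; S(2,1) = 10.8500; S(2,2) = 7.7001
  k=3: S(3,0) = 18.1480; S(3,1) = 12.8794; S(3,2) = 9.1404; S(3,3) = 6.4868
Terminal payoffs V(N, i) = max(K - S_T, 0):
  V(3,0) = 0.000000; V(3,1) = 0.000000; V(3,2) = 3.409631; V(3,3) = 6.063181
Backward induction: V(k, i) = exp(-r*dt) * [p * V(k+1, i) + (1-p) * V(k+1, i+1)].
  V(2,0) = exp(-r*dt) * [p*0.000000 + (1-p)*0.000000] = 0.000000
  V(2,1) = exp(-r*dt) * [p*0.000000 + (1-p)*3.409631] = 1.860435
  V(2,2) = exp(-r*dt) * [p*3.409631 + (1-p)*6.063181] = 4.839381
  V(1,0) = exp(-r*dt) * [p*0.000000 + (1-p)*1.860435] = 1.015130
  V(1,1) = exp(-r*dt) * [p*1.860435 + (1-p)*4.839381] = 3.475975
  V(0,0) = exp(-r*dt) * [p*1.015130 + (1-p)*3.475975] = 2.352470


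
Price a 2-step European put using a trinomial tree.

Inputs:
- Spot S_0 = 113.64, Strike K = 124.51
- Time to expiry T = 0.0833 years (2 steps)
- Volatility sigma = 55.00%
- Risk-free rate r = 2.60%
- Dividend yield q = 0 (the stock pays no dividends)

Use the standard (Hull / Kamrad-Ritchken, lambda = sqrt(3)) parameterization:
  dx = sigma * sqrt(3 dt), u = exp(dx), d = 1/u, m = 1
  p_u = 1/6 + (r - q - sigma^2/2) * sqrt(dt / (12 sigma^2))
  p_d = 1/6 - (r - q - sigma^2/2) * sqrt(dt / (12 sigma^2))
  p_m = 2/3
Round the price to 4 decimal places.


dt = T/N = 0.041650; dx = sigma*sqrt(3*dt) = 0.194415
u = exp(dx) = 1.214601; d = 1/u = 0.823316
p_u = 0.153250, p_m = 0.666667, p_d = 0.180083
Discount per step: exp(-r*dt) = 0.998918
Stock lattice S(k, j) with j the centered position index:
  k=0: S(0,+0) = 113.6400
  k=1: S(1,-1) = 93.5616; S(1,+0) = 113.6400; S(1,+1) = 138.0272
  k=2: S(2,-2) = 77.0307; S(2,-1) = 93.5616; S(2,+0) = 113.6400; S(2,+1) = 138.0272; S(2,+2) = 167.6480
Terminal payoffs V(N, j) = max(K - S_T, 0):
  V(2,-2) = 47.479256; V(2,-1) = 30.948396; V(2,+0) = 10.870000; V(2,+1) = 0.000000; V(2,+2) = 0.000000
Backward induction: V(k, j) = exp(-r*dt) * [p_u * V(k+1, j+1) + p_m * V(k+1, j) + p_d * V(k+1, j-1)]
  V(1,-1) = exp(-r*dt) * [p_u*10.870000 + p_m*30.948396 + p_d*47.479256] = 30.814912
  V(1,+0) = exp(-r*dt) * [p_u*0.000000 + p_m*10.870000 + p_d*30.948396] = 12.806070
  V(1,+1) = exp(-r*dt) * [p_u*0.000000 + p_m*0.000000 + p_d*10.870000] = 1.955383
  V(0,+0) = exp(-r*dt) * [p_u*1.955383 + p_m*12.806070 + p_d*30.814912] = 14.370712

Answer: Price = V(0,0) = 14.3707


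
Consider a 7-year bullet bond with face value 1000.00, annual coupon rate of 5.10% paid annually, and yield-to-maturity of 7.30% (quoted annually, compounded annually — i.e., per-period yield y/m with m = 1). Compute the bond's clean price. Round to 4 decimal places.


Coupon per period c = face * coupon_rate / m = 51.000000
Periods per year m = 1; per-period yield y/m = 0.073000
Number of cashflows N = 7
Cashflows (t years, CF_t, discount factor 1/(1+y/m)^(m*t), PV):
  t = 1.0000: CF_t = 51.000000, DF = 0.931966, PV = 47.530289
  t = 2.0000: CF_t = 51.000000, DF = 0.868561, PV = 44.296635
  t = 3.0000: CF_t = 51.000000, DF = 0.809470, PV = 41.282977
  t = 4.0000: CF_t = 51.000000, DF = 0.754399, PV = 38.474350
  t = 5.0000: CF_t = 51.000000, DF = 0.703075, PV = 35.856803
  t = 6.0000: CF_t = 51.000000, DF = 0.655242, PV = 33.417337
  t = 7.0000: CF_t = 1051.000000, DF = 0.610663, PV = 641.807314
Price P = sum_t PV_t = 882.665705

Answer: Price = 882.6657


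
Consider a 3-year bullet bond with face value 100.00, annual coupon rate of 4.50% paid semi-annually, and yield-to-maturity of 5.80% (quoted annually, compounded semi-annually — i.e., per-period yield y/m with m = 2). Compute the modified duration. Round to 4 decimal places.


Coupon per period c = face * coupon_rate / m = 2.250000
Periods per year m = 2; per-period yield y/m = 0.029000
Number of cashflows N = 6
Cashflows (t years, CF_t, discount factor 1/(1+y/m)^(m*t), PV):
  t = 0.5000: CF_t = 2.250000, DF = 0.971817, PV = 2.186589
  t = 1.0000: CF_t = 2.250000, DF = 0.944429, PV = 2.124965
  t = 1.5000: CF_t = 2.250000, DF = 0.917812, PV = 2.065078
  t = 2.0000: CF_t = 2.250000, DF = 0.891946, PV = 2.006878
  t = 2.5000: CF_t = 2.250000, DF = 0.866808, PV = 1.950319
  t = 3.0000: CF_t = 102.250000, DF = 0.842379, PV = 86.133296
Price P = sum_t PV_t = 96.467125
First compute Macaulay numerator sum_t t * PV_t:
  t * PV_t at t = 0.5000: 1.093294
  t * PV_t at t = 1.0000: 2.124965
  t * PV_t at t = 1.5000: 3.097617
  t * PV_t at t = 2.0000: 4.013756
  t * PV_t at t = 2.5000: 4.875797
  t * PV_t at t = 3.0000: 258.399889
Macaulay duration D = 273.605319 / 96.467125 = 2.836255
Modified duration = D / (1 + y/m) = 2.836255 / (1 + 0.029000) = 2.756321

Answer: Modified duration = 2.7563


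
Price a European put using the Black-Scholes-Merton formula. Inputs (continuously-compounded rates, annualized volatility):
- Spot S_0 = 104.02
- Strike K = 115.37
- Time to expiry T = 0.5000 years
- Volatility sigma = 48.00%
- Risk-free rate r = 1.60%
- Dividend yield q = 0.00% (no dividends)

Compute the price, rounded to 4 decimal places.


d1 = (ln(S/K) + (r - q + 0.5*sigma^2) * T) / (sigma * sqrt(T)) = -0.11184416
d2 = d1 - sigma * sqrt(T) = -0.45125541
exp(-rT) = 0.99203191; exp(-qT) = 1.00000000
P = K * exp(-rT) * N(-d2) - S_0 * exp(-qT) * N(-d1)
N(-d1) = 0.54452651; N(-d2) = 0.67409726
P = 115.3700 * 0.99203191 * 0.67409726 - 104.0200 * 1.00000000 * 0.54452651 = 20.5093

Answer: Price = 20.5093


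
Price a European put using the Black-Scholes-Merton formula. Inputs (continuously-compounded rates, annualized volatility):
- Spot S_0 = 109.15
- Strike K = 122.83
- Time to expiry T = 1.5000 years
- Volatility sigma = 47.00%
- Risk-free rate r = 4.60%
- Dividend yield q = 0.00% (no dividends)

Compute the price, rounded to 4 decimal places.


d1 = (ln(S/K) + (r - q + 0.5*sigma^2) * T) / (sigma * sqrt(T)) = 0.20255508
d2 = d1 - sigma * sqrt(T) = -0.37307501
exp(-rT) = 0.93332668; exp(-qT) = 1.00000000
P = K * exp(-rT) * N(-d2) - S_0 * exp(-qT) * N(-d1)
N(-d1) = 0.41974140; N(-d2) = 0.64545369
P = 122.8300 * 0.93332668 * 0.64545369 - 109.1500 * 1.00000000 * 0.41974140 = 28.1804

Answer: Price = 28.1804


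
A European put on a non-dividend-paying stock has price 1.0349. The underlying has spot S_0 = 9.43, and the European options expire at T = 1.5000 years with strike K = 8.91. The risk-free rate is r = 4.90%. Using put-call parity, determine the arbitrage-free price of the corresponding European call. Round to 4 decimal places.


Answer: Call price = 2.1863

Derivation:
Put-call parity: C - P = S_0 * exp(-qT) - K * exp(-rT).
S_0 * exp(-qT) = 9.4300 * 1.00000000 = 9.43000000
K * exp(-rT) = 8.9100 * 0.92913615 = 8.27860306
C = P + S*exp(-qT) - K*exp(-rT)
C = 1.0349 + 9.43000000 - 8.27860306 = 2.1863


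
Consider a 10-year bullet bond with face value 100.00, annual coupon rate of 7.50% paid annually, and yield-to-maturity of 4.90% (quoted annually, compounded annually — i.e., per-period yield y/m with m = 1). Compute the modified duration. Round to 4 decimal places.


Coupon per period c = face * coupon_rate / m = 7.500000
Periods per year m = 1; per-period yield y/m = 0.049000
Number of cashflows N = 10
Cashflows (t years, CF_t, discount factor 1/(1+y/m)^(m*t), PV):
  t = 1.0000: CF_t = 7.500000, DF = 0.953289, PV = 7.149666
  t = 2.0000: CF_t = 7.500000, DF = 0.908760, PV = 6.815697
  t = 3.0000: CF_t = 7.500000, DF = 0.866310, PV = 6.497328
  t = 4.0000: CF_t = 7.500000, DF = 0.825844, PV = 6.193830
  t = 5.0000: CF_t = 7.500000, DF = 0.787268, PV = 5.904509
  t = 6.0000: CF_t = 7.500000, DF = 0.750494, PV = 5.628703
  t = 7.0000: CF_t = 7.500000, DF = 0.715437, PV = 5.365780
  t = 8.0000: CF_t = 7.500000, DF = 0.682018, PV = 5.115138
  t = 9.0000: CF_t = 7.500000, DF = 0.650161, PV = 4.876204
  t = 10.0000: CF_t = 107.500000, DF = 0.619791, PV = 66.627510
Price P = sum_t PV_t = 120.174366
First compute Macaulay numerator sum_t t * PV_t:
  t * PV_t at t = 1.0000: 7.149666
  t * PV_t at t = 2.0000: 13.631394
  t * PV_t at t = 3.0000: 19.491984
  t * PV_t at t = 4.0000: 24.775322
  t * PV_t at t = 5.0000: 29.522547
  t * PV_t at t = 6.0000: 33.772218
  t * PV_t at t = 7.0000: 37.560459
  t * PV_t at t = 8.0000: 40.921104
  t * PV_t at t = 9.0000: 43.885836
  t * PV_t at t = 10.0000: 666.275099
Macaulay duration D = 916.985630 / 120.174366 = 7.630459
Modified duration = D / (1 + y/m) = 7.630459 / (1 + 0.049000) = 7.274032

Answer: Modified duration = 7.2740


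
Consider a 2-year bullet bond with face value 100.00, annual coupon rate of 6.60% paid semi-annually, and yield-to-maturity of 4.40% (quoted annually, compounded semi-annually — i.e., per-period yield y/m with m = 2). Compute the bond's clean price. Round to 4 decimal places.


Answer: Price = 104.1683

Derivation:
Coupon per period c = face * coupon_rate / m = 3.300000
Periods per year m = 2; per-period yield y/m = 0.022000
Number of cashflows N = 4
Cashflows (t years, CF_t, discount factor 1/(1+y/m)^(m*t), PV):
  t = 0.5000: CF_t = 3.300000, DF = 0.978474, PV = 3.228963
  t = 1.0000: CF_t = 3.300000, DF = 0.957411, PV = 3.159455
  t = 1.5000: CF_t = 3.300000, DF = 0.936801, PV = 3.091443
  t = 2.0000: CF_t = 103.300000, DF = 0.916635, PV = 94.688391
Price P = sum_t PV_t = 104.168252


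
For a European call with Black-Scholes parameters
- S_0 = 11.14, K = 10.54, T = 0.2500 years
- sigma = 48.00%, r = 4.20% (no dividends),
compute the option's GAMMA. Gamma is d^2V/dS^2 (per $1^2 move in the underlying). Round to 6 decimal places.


d1 = 0.3944362141; d2 = 0.1544362141
phi(d1) = 0.3690849308; exp(-qT) = 1.0000000000; exp(-rT) = 0.9895549326
Gamma = exp(-qT) * phi(d1) / (S * sigma * sqrt(T)) = 1.0000000000 * 0.3690849308 / (11.1400 * 0.4800 * 0.5000000000) = 0.138048

Answer: Gamma = 0.138048


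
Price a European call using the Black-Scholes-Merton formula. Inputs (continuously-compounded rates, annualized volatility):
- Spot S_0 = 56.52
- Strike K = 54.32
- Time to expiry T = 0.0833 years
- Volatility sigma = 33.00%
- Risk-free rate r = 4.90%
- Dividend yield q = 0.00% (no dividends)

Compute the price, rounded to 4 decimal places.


Answer: Price = 3.5294

Derivation:
d1 = (ln(S/K) + (r - q + 0.5*sigma^2) * T) / (sigma * sqrt(T)) = 0.50732426
d2 = d1 - sigma * sqrt(T) = 0.41208052
exp(-rT) = 0.99592662; exp(-qT) = 1.00000000
C = S_0 * exp(-qT) * N(d1) - K * exp(-rT) * N(d2)
N(d1) = 0.69403634; N(d2) = 0.65985980
C = 56.5200 * 1.00000000 * 0.69403634 - 54.3200 * 0.99592662 * 0.65985980 = 3.5294


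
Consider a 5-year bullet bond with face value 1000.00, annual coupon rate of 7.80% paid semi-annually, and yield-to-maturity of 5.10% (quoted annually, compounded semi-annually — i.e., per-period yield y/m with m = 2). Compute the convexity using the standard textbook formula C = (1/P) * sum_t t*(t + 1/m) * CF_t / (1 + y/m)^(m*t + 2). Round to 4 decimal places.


Coupon per period c = face * coupon_rate / m = 39.000000
Periods per year m = 2; per-period yield y/m = 0.025500
Number of cashflows N = 10
Cashflows (t years, CF_t, discount factor 1/(1+y/m)^(m*t), PV):
  t = 0.5000: CF_t = 39.000000, DF = 0.975134, PV = 38.030229
  t = 1.0000: CF_t = 39.000000, DF = 0.950886, PV = 37.084573
  t = 1.5000: CF_t = 39.000000, DF = 0.927242, PV = 36.162431
  t = 2.0000: CF_t = 39.000000, DF = 0.904185, PV = 35.263219
  t = 2.5000: CF_t = 39.000000, DF = 0.881702, PV = 34.386366
  t = 3.0000: CF_t = 39.000000, DF = 0.859777, PV = 33.531318
  t = 3.5000: CF_t = 39.000000, DF = 0.838398, PV = 32.697531
  t = 4.0000: CF_t = 39.000000, DF = 0.817551, PV = 31.884476
  t = 4.5000: CF_t = 39.000000, DF = 0.797222, PV = 31.091640
  t = 5.0000: CF_t = 1039.000000, DF = 0.777398, PV = 807.716399
Price P = sum_t PV_t = 1117.848180
Convexity numerator sum_t t*(t + 1/m) * CF_t / (1+y/m)^(m*t + 2):
  t = 0.5000: term = 18.081215
  t = 1.0000: term = 52.894828
  t = 1.5000: term = 103.159099
  t = 2.0000: term = 167.656588
  t = 2.5000: term = 245.231479
  t = 3.0000: term = 334.787002
  t = 3.5000: term = 435.282954
  t = 4.0000: term = 545.733313
  t = 4.5000: term = 665.203941
  t = 5.0000: term = 21121.281507
Convexity = (1/P) * sum = 23689.311926 / 1117.848180 = 21.191887

Answer: Convexity = 21.1919


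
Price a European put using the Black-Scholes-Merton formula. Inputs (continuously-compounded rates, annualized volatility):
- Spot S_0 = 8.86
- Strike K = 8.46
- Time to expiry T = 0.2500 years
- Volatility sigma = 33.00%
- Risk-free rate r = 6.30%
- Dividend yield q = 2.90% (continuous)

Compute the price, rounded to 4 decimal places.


d1 = (ln(S/K) + (r - q + 0.5*sigma^2) * T) / (sigma * sqrt(T)) = 0.41400055
d2 = d1 - sigma * sqrt(T) = 0.24900055
exp(-rT) = 0.98437338; exp(-qT) = 0.99277622
P = K * exp(-rT) * N(-d2) - S_0 * exp(-qT) * N(-d1)
N(-d1) = 0.33943685; N(-d2) = 0.40168018
P = 8.4600 * 0.98437338 * 0.40168018 - 8.8600 * 0.99277622 * 0.33943685 = 0.3594

Answer: Price = 0.3594


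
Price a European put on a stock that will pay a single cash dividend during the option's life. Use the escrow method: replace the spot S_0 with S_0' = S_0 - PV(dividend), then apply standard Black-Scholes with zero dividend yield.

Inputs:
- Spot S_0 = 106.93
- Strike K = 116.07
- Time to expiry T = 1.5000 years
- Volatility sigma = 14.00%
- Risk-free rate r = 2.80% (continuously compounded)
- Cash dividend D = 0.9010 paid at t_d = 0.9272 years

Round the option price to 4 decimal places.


PV(D) = D * exp(-r * t_d) = 0.9010 * 0.97437250 = 0.87790963
S_0' = S_0 - PV(D) = 106.9300 - 0.87790963 = 106.05209037
d1 = (ln(S_0'/K) + (r + sigma^2/2)*T) / (sigma*sqrt(T)) = -0.19574377
d2 = d1 - sigma*sqrt(T) = -0.36720805
exp(-rT) = 0.95886978
N(-d1) = 0.57759464; N(-d2) = 0.64326808
P = K * exp(-rT) * N(-d2) - S_0' * N(-d1) = 116.0700 * 0.95886978 * 0.64326808 - 106.05209037 * 0.57759464 = 10.3381

Answer: Price = 10.3381


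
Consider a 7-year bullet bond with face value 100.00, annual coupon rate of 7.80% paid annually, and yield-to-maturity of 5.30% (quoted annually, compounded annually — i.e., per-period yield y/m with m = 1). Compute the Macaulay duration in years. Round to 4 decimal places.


Answer: Macaulay duration = 5.7478 years

Derivation:
Coupon per period c = face * coupon_rate / m = 7.800000
Periods per year m = 1; per-period yield y/m = 0.053000
Number of cashflows N = 7
Cashflows (t years, CF_t, discount factor 1/(1+y/m)^(m*t), PV):
  t = 1.0000: CF_t = 7.800000, DF = 0.949668, PV = 7.407407
  t = 2.0000: CF_t = 7.800000, DF = 0.901869, PV = 7.034575
  t = 3.0000: CF_t = 7.800000, DF = 0.856475, PV = 6.680508
  t = 4.0000: CF_t = 7.800000, DF = 0.813367, PV = 6.344262
  t = 5.0000: CF_t = 7.800000, DF = 0.772428, PV = 6.024940
  t = 6.0000: CF_t = 7.800000, DF = 0.733550, PV = 5.721691
  t = 7.0000: CF_t = 107.800000, DF = 0.696629, PV = 75.096581
Price P = sum_t PV_t = 114.309964
Macaulay numerator sum_t t * PV_t:
  t * PV_t at t = 1.0000: 7.407407
  t * PV_t at t = 2.0000: 14.069150
  t * PV_t at t = 3.0000: 20.041524
  t * PV_t at t = 4.0000: 25.377048
  t * PV_t at t = 5.0000: 30.124701
  t * PV_t at t = 6.0000: 34.330144
  t * PV_t at t = 7.0000: 525.676064
Macaulay duration D = (sum_t t * PV_t) / P = 657.026039 / 114.309964 = 5.747758


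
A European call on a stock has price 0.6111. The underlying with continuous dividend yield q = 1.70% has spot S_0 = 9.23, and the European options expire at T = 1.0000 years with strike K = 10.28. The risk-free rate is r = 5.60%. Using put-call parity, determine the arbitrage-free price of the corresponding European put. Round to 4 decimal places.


Answer: Put price = 1.2568

Derivation:
Put-call parity: C - P = S_0 * exp(-qT) - K * exp(-rT).
S_0 * exp(-qT) = 9.2300 * 0.98314368 = 9.07441621
K * exp(-rT) = 10.2800 * 0.94553914 = 9.72014232
P = C - S*exp(-qT) + K*exp(-rT)
P = 0.6111 - 9.07441621 + 9.72014232 = 1.2568


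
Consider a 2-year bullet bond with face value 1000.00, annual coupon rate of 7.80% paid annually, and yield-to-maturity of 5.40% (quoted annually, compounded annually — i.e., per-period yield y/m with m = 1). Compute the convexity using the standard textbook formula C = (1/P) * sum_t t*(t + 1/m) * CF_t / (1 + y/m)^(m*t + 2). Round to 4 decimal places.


Coupon per period c = face * coupon_rate / m = 78.000000
Periods per year m = 1; per-period yield y/m = 0.054000
Number of cashflows N = 2
Cashflows (t years, CF_t, discount factor 1/(1+y/m)^(m*t), PV):
  t = 1.0000: CF_t = 78.000000, DF = 0.948767, PV = 74.003795
  t = 2.0000: CF_t = 1078.000000, DF = 0.900158, PV = 970.370397
Price P = sum_t PV_t = 1044.374192
Convexity numerator sum_t t*(t + 1/m) * CF_t / (1+y/m)^(m*t + 2):
  t = 1.0000: term = 133.230226
  t = 2.0000: term = 5240.920450
Convexity = (1/P) * sum = 5374.150676 / 1044.374192 = 5.145810

Answer: Convexity = 5.1458


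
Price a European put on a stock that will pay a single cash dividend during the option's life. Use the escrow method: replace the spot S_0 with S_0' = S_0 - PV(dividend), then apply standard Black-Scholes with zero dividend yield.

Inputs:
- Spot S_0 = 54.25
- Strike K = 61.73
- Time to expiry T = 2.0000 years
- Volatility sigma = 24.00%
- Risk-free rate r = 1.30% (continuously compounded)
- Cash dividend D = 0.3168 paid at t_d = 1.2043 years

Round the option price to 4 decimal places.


Answer: Price = 11.1790

Derivation:
PV(D) = D * exp(-r * t_d) = 0.3168 * 0.98446602 = 0.31187883
S_0' = S_0 - PV(D) = 54.2500 - 0.31187883 = 53.93812117
d1 = (ln(S_0'/K) + (r + sigma^2/2)*T) / (sigma*sqrt(T)) = -0.15123998
d2 = d1 - sigma*sqrt(T) = -0.49065123
exp(-rT) = 0.97433509
N(-d1) = 0.56010679; N(-d2) = 0.68816343
P = K * exp(-rT) * N(-d2) - S_0' * N(-d1) = 61.7300 * 0.97433509 * 0.68816343 - 53.93812117 * 0.56010679 = 11.1790


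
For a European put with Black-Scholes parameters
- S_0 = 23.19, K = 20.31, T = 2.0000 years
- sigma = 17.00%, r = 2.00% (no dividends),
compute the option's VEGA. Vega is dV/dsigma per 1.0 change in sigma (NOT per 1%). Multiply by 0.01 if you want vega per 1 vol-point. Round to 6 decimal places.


d1 = 0.8381618508; d2 = 0.5977455452
phi(d1) = 0.2807765344; exp(-qT) = 1.0000000000; exp(-rT) = 0.9607894392
Vega = S * exp(-qT) * phi(d1) * sqrt(T) = 23.1900 * 1.0000000000 * 0.2807765344 * 1.4142135624 = 9.208238

Answer: Vega = 9.208238


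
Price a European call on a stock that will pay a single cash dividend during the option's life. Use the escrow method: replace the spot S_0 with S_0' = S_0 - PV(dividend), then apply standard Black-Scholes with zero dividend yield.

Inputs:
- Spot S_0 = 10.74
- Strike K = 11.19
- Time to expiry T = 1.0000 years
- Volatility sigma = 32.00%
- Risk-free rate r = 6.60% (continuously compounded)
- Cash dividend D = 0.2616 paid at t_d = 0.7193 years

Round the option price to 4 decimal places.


Answer: Price = 1.3402

Derivation:
PV(D) = D * exp(-r * t_d) = 0.2616 * 0.95363546 = 0.24947104
S_0' = S_0 - PV(D) = 10.7400 - 0.24947104 = 10.49052896
d1 = (ln(S_0'/K) + (r + sigma^2/2)*T) / (sigma*sqrt(T)) = 0.16453851
d2 = d1 - sigma*sqrt(T) = -0.15546149
exp(-rT) = 0.93613086
N(d1) = 0.56534638; N(d2) = 0.43822876
C = S_0' * N(d1) - K * exp(-rT) * N(d2) = 10.49052896 * 0.56534638 - 11.1900 * 0.93613086 * 0.43822876 = 1.3402


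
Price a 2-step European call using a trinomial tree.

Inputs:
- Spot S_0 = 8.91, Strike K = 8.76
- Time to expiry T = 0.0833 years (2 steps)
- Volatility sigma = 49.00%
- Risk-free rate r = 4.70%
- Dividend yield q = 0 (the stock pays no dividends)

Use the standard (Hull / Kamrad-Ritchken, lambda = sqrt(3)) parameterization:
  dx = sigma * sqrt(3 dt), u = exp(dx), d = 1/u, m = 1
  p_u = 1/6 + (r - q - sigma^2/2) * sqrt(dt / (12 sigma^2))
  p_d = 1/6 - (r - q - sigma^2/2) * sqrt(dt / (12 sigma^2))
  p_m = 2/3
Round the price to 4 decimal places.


dt = T/N = 0.041650; dx = sigma*sqrt(3*dt) = 0.173207
u = exp(dx) = 1.189112; d = 1/u = 0.840964
p_u = 0.157884, p_m = 0.666667, p_d = 0.175450
Discount per step: exp(-r*dt) = 0.998044
Stock lattice S(k, j) with j the centered position index:
  k=0: S(0,+0) = 8.9100
  k=1: S(1,-1) = 7.4930; S(1,+0) = 8.9100; S(1,+1) = 10.5950
  k=2: S(2,-2) = 6.3013; S(2,-1) = 7.4930; S(2,+0) = 8.9100; S(2,+1) = 10.5950; S(2,+2) = 12.5986
Terminal payoffs V(N, j) = max(S_T - K, 0):
  V(2,-2) = 0.000000; V(2,-1) = 0.000000; V(2,+0) = 0.150000; V(2,+1) = 1.834985; V(2,+2) = 3.838620
Backward induction: V(k, j) = exp(-r*dt) * [p_u * V(k+1, j+1) + p_m * V(k+1, j) + p_d * V(k+1, j-1)]
  V(1,-1) = exp(-r*dt) * [p_u*0.150000 + p_m*0.000000 + p_d*0.000000] = 0.023636
  V(1,+0) = exp(-r*dt) * [p_u*1.834985 + p_m*0.150000 + p_d*0.000000] = 0.388952
  V(1,+1) = exp(-r*dt) * [p_u*3.838620 + p_m*1.834985 + p_d*0.150000] = 1.852067
  V(0,+0) = exp(-r*dt) * [p_u*1.852067 + p_m*0.388952 + p_d*0.023636] = 0.554772

Answer: Price = V(0,0) = 0.5548


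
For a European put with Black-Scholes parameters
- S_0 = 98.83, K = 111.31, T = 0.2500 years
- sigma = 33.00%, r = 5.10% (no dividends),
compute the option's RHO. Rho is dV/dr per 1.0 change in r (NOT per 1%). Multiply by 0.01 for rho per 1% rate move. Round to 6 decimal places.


Answer: Rho = -21.047538

Derivation:
d1 = -0.5609418128; d2 = -0.7259418128
phi(d1) = 0.3408658122; exp(-qT) = 1.0000000000; exp(-rT) = 0.9873309369
N(-d2) = 0.7660627789
Rho = -K*T*exp(-rT)*N(-d2) = -111.3100 * 0.2500 * 0.9873309369 * 0.7660627789 = -21.047538
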